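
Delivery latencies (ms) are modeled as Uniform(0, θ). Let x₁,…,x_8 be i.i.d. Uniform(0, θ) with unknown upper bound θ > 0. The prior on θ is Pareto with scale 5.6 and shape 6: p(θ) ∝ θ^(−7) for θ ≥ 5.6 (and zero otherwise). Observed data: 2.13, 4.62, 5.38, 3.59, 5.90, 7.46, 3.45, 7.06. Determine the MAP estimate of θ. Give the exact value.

The Uniform(0, θ) likelihood is θ^(−n) for θ ≥ max(xᵢ), zero otherwise. Here max(xᵢ) = 7.46.
Posterior ∝ θ^(−7) · θ^(−8) = θ^(−15) on θ ≥ max(5.6, 7.46) = 7.46.
This density is strictly decreasing in θ, so the posterior mode lies at the lower boundary of the support.

θ̂_MAP = 7.46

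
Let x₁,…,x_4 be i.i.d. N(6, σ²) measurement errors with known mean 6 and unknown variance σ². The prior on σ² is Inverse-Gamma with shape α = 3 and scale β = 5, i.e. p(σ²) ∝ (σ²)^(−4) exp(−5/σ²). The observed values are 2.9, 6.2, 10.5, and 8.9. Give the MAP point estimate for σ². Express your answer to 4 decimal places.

Sum of squared deviations about the known mean: SS = (2.9−6)² + (6.2−6)² + (10.5−6)² + (8.9−6)² = 38.31.
The Normal likelihood contributes (σ²)^(−n/2) exp(−SS/(2σ²)), so the posterior is Inverse-Gamma(α + n/2, β + SS/2) = Inverse-Gamma(5, 24.155).
The mode of Inverse-Gamma(a, b) is b/(a+1) = 24.155/6 ≈ 4.0258.

σ̂²_MAP = 4.0258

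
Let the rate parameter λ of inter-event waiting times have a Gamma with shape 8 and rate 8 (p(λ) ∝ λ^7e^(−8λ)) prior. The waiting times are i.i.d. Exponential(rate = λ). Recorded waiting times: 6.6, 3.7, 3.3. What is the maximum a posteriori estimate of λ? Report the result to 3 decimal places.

The Exponential(rate=λ) likelihood is ∝ λ^n e^(−λΣtᵢ). Here n = 3 and Σtᵢ = 6.6 + 3.7 + 3.3 = 13.6.
Posterior ∝ λ^7e^(−8λ) · λ^3e^(−13.6λ) = λ^10e^(−21.6λ), i.e. Gamma(11, 21.6).
Mode = (a−1)/b = 10/21.6 ≈ 0.463.

λ̂_MAP = 0.463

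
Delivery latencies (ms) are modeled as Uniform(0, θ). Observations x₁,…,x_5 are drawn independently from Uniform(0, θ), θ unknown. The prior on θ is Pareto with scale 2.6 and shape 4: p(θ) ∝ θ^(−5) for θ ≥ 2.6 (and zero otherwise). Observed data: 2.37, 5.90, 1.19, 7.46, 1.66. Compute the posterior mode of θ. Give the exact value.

The Uniform(0, θ) likelihood is θ^(−n) for θ ≥ max(xᵢ), zero otherwise. Here max(xᵢ) = 7.46.
Posterior ∝ θ^(−5) · θ^(−5) = θ^(−10) on θ ≥ max(2.6, 7.46) = 7.46.
This density is strictly decreasing in θ, so the posterior mode lies at the lower boundary of the support.

θ̂_MAP = 7.46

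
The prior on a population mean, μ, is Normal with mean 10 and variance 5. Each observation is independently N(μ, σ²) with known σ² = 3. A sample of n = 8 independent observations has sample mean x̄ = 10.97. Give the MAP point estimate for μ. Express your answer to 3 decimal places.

n = 8, x̄ = 10.97.
For a Normal prior and Normal likelihood with known variance, the posterior is Normal; its mode equals its mean, the precision-weighted average.
Prior precision 1/σ₀² = 1/5 = 0.2; data precision n/σ² = 8/3.
μ̂ = (0.2·10 + (8/3)·10.97) / (0.2 + 8/3) = (2344/75)/(43/15) = 2344/215 ≈ 10.902.

μ̂_MAP = 10.902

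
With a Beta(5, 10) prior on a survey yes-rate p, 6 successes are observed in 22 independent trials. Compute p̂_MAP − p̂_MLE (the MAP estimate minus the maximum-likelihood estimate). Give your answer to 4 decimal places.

MAP − MLE = 0.0130

Posterior is Beta(11, 26); MAP = (11−1)/(37−2) = 10/35 ≈ 0.28571.
MLE ignores the prior: p̂_MLE = k/n = 6/22 ≈ 0.27273.
Difference = 10/35 − 6/22 = 1/77 ≈ 0.0130.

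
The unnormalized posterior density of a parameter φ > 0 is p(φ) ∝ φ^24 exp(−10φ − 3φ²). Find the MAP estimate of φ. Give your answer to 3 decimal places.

φ̂_MAP = 1.333

ℓ'(φ) = 24/φ − 10 − 6φ. Setting this to zero and multiplying by φ: 6φ² + 10φ − 24 = 0.
φ = (−10 + √(10² + 4·6·24)) / (2·6) = (−10 + √676) / 12 = (−10 + 26)/12 = 4/3.
ℓ''(φ) = −24/φ² − 6 < 0, confirming a maximum.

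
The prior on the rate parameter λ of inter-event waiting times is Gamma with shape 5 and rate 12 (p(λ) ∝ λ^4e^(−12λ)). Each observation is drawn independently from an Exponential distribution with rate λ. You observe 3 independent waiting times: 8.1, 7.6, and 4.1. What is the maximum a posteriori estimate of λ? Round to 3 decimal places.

λ̂_MAP = 0.220

The Exponential(rate=λ) likelihood is ∝ λ^n e^(−λΣtᵢ). Here n = 3 and Σtᵢ = 8.1 + 7.6 + 4.1 = 19.8.
Posterior ∝ λ^4e^(−12λ) · λ^3e^(−19.8λ) = λ^7e^(−31.8λ), i.e. Gamma(8, 31.8).
Mode = (a−1)/b = 7/31.8 ≈ 0.220.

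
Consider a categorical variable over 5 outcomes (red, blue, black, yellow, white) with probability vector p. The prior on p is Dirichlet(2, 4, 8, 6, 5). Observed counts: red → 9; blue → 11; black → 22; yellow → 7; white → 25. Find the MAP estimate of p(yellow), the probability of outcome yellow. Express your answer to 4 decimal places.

The posterior is Dirichlet(αᵢ + nᵢ) = Dirichlet(11, 15, 30, 13, 30).
For a Dirichlet(a₁,…,a_K) with all aᵢ > 1, the mode has j-th component (aⱼ − 1)/(Σaᵢ − K).
Here Σaᵢ = 99 and K = 5, so p(yellow) = (13 − 1)/(99 − 5) = 12/94 ≈ 0.1277.

MAP estimate of p(yellow) = 0.1277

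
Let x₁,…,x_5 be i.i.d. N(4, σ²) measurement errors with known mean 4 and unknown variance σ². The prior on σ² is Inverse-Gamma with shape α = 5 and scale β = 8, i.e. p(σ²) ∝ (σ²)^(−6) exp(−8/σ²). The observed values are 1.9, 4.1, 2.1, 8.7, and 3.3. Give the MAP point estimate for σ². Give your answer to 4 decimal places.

Sum of squared deviations about the known mean: SS = (1.9−4)² + (4.1−4)² + (2.1−4)² + (8.7−4)² + (3.3−4)² = 30.61.
The Normal likelihood contributes (σ²)^(−n/2) exp(−SS/(2σ²)), so the posterior is Inverse-Gamma(α + n/2, β + SS/2) = Inverse-Gamma(7.5, 23.305).
The mode of Inverse-Gamma(a, b) is b/(a+1) = 23.305/8.5 ≈ 2.7418.

σ̂²_MAP = 2.7418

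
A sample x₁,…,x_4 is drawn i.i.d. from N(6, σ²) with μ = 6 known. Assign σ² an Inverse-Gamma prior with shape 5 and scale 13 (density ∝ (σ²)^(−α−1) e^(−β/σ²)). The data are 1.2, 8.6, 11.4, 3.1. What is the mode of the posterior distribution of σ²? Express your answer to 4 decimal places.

σ̂²_MAP = 5.8356

Sum of squared deviations about the known mean: SS = (1.2−6)² + (8.6−6)² + (11.4−6)² + (3.1−6)² = 67.37.
The Normal likelihood contributes (σ²)^(−n/2) exp(−SS/(2σ²)), so the posterior is Inverse-Gamma(α + n/2, β + SS/2) = Inverse-Gamma(7, 46.685).
The mode of Inverse-Gamma(a, b) is b/(a+1) = 46.685/8 ≈ 5.8356.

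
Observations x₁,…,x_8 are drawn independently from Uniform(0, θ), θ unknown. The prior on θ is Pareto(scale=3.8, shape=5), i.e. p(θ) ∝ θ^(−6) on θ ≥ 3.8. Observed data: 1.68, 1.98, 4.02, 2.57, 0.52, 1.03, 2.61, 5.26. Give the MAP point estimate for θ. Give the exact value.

θ̂_MAP = 5.26

The Uniform(0, θ) likelihood is θ^(−n) for θ ≥ max(xᵢ), zero otherwise. Here max(xᵢ) = 5.26.
Posterior ∝ θ^(−6) · θ^(−8) = θ^(−14) on θ ≥ max(3.8, 5.26) = 5.26.
This density is strictly decreasing in θ, so the posterior mode lies at the lower boundary of the support.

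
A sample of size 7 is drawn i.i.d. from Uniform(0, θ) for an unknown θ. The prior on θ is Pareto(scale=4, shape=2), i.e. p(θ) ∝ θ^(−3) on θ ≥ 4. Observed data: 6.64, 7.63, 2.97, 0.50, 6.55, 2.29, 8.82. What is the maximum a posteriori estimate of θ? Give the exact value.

The Uniform(0, θ) likelihood is θ^(−n) for θ ≥ max(xᵢ), zero otherwise. Here max(xᵢ) = 8.82.
Posterior ∝ θ^(−3) · θ^(−7) = θ^(−10) on θ ≥ max(4, 8.82) = 8.82.
This density is strictly decreasing in θ, so the posterior mode lies at the lower boundary of the support.

θ̂_MAP = 8.82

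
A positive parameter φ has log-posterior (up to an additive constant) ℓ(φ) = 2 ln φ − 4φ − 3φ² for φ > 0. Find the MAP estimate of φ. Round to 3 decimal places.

φ̂_MAP = 0.333

ℓ'(φ) = 2/φ − 4 − 6φ. Setting this to zero and multiplying by φ: 6φ² + 4φ − 2 = 0.
φ = (−4 + √(4² + 4·6·2)) / (2·6) = (−4 + √64) / 12 = (−4 + 8)/12 = 1/3.
ℓ''(φ) = −2/φ² − 6 < 0, confirming a maximum.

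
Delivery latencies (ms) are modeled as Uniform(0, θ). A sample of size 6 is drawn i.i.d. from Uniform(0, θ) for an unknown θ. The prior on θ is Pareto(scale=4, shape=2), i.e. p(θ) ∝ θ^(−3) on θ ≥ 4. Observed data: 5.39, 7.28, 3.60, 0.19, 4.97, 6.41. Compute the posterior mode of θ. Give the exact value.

θ̂_MAP = 7.28

The Uniform(0, θ) likelihood is θ^(−n) for θ ≥ max(xᵢ), zero otherwise. Here max(xᵢ) = 7.28.
Posterior ∝ θ^(−3) · θ^(−6) = θ^(−9) on θ ≥ max(4, 7.28) = 7.28.
This density is strictly decreasing in θ, so the posterior mode lies at the lower boundary of the support.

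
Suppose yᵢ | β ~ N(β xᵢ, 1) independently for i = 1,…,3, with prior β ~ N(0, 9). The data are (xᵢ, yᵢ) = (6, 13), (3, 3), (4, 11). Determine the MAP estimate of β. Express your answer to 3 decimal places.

β̂_MAP = 2.144

log p(β | y) = −Σ(yᵢ − βxᵢ)²/(2·1) − β²/(2·9) + const.
Setting the derivative to zero: Σxᵢ(yᵢ − βxᵢ)/1 − β/9 = 0, so β = Σxᵢyᵢ / (Σxᵢ² + σ²/τ²).
Σxᵢyᵢ = 6·13 + 3·3 + 4·11 = 131; Σxᵢ² = 61; σ²/τ² = 1/9.
β̂_MAP = 131 / (61 + 1/9) = 131/(550/9) = 1179/550 ≈ 2.144.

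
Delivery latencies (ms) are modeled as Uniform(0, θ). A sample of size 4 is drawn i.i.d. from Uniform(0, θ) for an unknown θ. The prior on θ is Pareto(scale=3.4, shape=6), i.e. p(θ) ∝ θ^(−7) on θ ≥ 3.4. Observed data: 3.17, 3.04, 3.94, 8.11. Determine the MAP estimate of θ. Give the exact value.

The Uniform(0, θ) likelihood is θ^(−n) for θ ≥ max(xᵢ), zero otherwise. Here max(xᵢ) = 8.11.
Posterior ∝ θ^(−7) · θ^(−4) = θ^(−11) on θ ≥ max(3.4, 8.11) = 8.11.
This density is strictly decreasing in θ, so the posterior mode lies at the lower boundary of the support.

θ̂_MAP = 8.11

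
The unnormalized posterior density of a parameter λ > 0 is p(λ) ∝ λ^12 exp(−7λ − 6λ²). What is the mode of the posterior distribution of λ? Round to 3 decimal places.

ℓ'(λ) = 12/λ − 7 − 12λ. Setting this to zero and multiplying by λ: 12λ² + 7λ − 12 = 0.
λ = (−7 + √(7² + 4·12·12)) / (2·12) = (−7 + √625) / 24 = (−7 + 25)/24 = 3/4.
ℓ''(λ) = −12/λ² − 12 < 0, confirming a maximum.

λ̂_MAP = 0.750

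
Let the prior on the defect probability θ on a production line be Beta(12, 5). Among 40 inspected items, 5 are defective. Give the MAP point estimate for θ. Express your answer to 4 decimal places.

θ̂_MAP = 0.2909

Prior: Beta(12, 5).
Data: 5 successes in 40 trials. The binomial likelihood contributes θ^5(1−θ)^35, so the posterior is Beta(12+5, 5+35) = Beta(17, 40).
For Beta(a, b) with a, b > 1 the mode is (a−1)/(a+b−2) = 16/55 ≈ 0.2909.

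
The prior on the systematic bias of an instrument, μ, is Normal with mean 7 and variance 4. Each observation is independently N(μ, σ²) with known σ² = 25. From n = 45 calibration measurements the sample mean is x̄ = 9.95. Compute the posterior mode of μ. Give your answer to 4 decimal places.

n = 45, x̄ = 9.95.
For a Normal prior and Normal likelihood with known variance, the posterior is Normal; its mode equals its mean, the precision-weighted average.
Prior precision 1/σ₀² = 1/4 = 0.25; data precision n/σ² = 45/25 = 1.8.
μ̂ = (0.25·7 + 1.8·9.95) / (0.25 + 1.8) = 19.66/2.05 = 1966/205 ≈ 9.5902.

μ̂_MAP = 9.5902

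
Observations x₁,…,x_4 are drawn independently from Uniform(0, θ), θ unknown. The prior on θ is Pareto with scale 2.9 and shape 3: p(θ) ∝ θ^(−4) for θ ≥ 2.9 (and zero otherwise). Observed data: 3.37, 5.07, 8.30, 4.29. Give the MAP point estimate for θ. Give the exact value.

The Uniform(0, θ) likelihood is θ^(−n) for θ ≥ max(xᵢ), zero otherwise. Here max(xᵢ) = 8.30.
Posterior ∝ θ^(−4) · θ^(−4) = θ^(−8) on θ ≥ max(2.9, 8.30) = 8.30.
This density is strictly decreasing in θ, so the posterior mode lies at the lower boundary of the support.

θ̂_MAP = 8.30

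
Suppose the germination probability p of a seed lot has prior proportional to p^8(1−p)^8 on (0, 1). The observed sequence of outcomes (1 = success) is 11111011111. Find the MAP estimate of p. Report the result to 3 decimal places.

p̂_MAP = 0.667

The prior density ∝ p^8(1−p)^8 is the kernel of Beta(9, 9).
Data: 10 successes in 11 trials (from the sequence). The binomial likelihood contributes p^10(1−p)^1, so the posterior is Beta(9+10, 9+1) = Beta(19, 10).
For Beta(a, b) with a, b > 1 the mode is (a−1)/(a+b−2) = 18/27 ≈ 0.667.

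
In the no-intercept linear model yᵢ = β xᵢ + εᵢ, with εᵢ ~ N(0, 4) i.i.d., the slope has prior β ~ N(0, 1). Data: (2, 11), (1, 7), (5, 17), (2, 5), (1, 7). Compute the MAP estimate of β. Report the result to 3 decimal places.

log p(β | y) = −Σ(yᵢ − βxᵢ)²/(2·4) − β²/(2·1) + const.
Setting the derivative to zero: Σxᵢ(yᵢ − βxᵢ)/4 − β/1 = 0, so β = Σxᵢyᵢ / (Σxᵢ² + σ²/τ²).
Σxᵢyᵢ = 2·11 + 1·7 + 5·17 + 2·5 + 1·7 = 131; Σxᵢ² = 35; σ²/τ² = 4.
β̂_MAP = 131 / (35 + 4) = 131/39 ≈ 3.359.

β̂_MAP = 3.359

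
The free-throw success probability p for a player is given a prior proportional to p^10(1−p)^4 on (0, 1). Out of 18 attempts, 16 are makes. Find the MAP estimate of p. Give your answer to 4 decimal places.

The prior density ∝ p^10(1−p)^4 is the kernel of Beta(11, 5).
Data: 16 successes in 18 trials. The binomial likelihood contributes p^16(1−p)^2, so the posterior is Beta(11+16, 5+2) = Beta(27, 7).
For Beta(a, b) with a, b > 1 the mode is (a−1)/(a+b−2) = 26/32 ≈ 0.8125.

p̂_MAP = 0.8125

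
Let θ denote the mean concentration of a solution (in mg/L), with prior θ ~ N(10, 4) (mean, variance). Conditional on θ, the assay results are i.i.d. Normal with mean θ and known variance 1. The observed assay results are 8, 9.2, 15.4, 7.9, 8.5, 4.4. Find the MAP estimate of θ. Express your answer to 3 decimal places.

θ̂_MAP = 8.944

n = 6; x̄ = (8 + 9.2 + 15.4 + 7.9 + 8.5 + 4.4)/6 = 53.4/6 = 8.9.
For a Normal prior and Normal likelihood with known variance, the posterior is Normal; its mode equals its mean, the precision-weighted average.
Prior precision 1/σ₀² = 1/4 = 0.25; data precision n/σ² = 6/1 = 6.
θ̂ = (0.25·10 + 6·8.9) / (0.25 + 6) = 55.9/6.25 = 8.944.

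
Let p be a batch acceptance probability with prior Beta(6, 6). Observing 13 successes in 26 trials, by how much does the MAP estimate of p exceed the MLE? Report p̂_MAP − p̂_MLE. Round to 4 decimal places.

MAP − MLE = 0.0000

Posterior is Beta(19, 19); MAP = (19−1)/(38−2) = 18/36 ≈ 0.50000.
MLE ignores the prior: p̂_MLE = k/n = 13/26 ≈ 0.50000.
Difference = 18/36 − 13/26 = 0 ≈ 0.0000.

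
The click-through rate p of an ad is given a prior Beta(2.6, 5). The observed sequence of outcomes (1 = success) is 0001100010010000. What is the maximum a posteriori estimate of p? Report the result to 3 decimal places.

Prior: Beta(2.6, 5).
Data: 4 successes in 16 trials (from the sequence). The binomial likelihood contributes p^4(1−p)^12, so the posterior is Beta(2.6+4, 5+12) = Beta(6.6, 17).
For Beta(a, b) with a, b > 1 the mode is (a−1)/(a+b−2) = 5.6/21.6 ≈ 0.259.

p̂_MAP = 0.259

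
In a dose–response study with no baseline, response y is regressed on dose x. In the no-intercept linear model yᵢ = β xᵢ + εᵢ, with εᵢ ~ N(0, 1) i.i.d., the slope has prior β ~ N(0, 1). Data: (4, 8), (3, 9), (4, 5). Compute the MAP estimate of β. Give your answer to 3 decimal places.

β̂_MAP = 1.881

log p(β | y) = −Σ(yᵢ − βxᵢ)²/(2·1) − β²/(2·1) + const.
Setting the derivative to zero: Σxᵢ(yᵢ − βxᵢ)/1 − β/1 = 0, so β = Σxᵢyᵢ / (Σxᵢ² + σ²/τ²).
Σxᵢyᵢ = 4·8 + 3·9 + 4·5 = 79; Σxᵢ² = 41; σ²/τ² = 1.
β̂_MAP = 79 / (41 + 1) = 79/42 ≈ 1.881.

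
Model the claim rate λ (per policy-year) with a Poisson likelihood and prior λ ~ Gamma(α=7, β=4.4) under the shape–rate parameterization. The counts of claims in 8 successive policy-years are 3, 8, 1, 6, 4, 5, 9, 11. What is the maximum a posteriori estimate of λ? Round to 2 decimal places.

λ̂_MAP = 4.27

Σxᵢ = 3+8+1+6+4+5+9+11 = 47, with n = 8.
Posterior ∝ λ^6e^(−4.4λ) · λ^47e^(−8λ) = λ^53e^(−12.4λ), i.e. Gamma(shape=54, rate=12.4).
The mode of a Gamma(a, b) with a ≥ 1 (shape–rate) is (a−1)/b = 53/12.4 ≈ 4.27.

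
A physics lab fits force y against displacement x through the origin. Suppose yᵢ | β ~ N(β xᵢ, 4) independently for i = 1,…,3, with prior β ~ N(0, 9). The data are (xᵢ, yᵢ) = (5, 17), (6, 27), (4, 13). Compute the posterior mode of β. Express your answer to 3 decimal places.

log p(β | y) = −Σ(yᵢ − βxᵢ)²/(2·4) − β²/(2·9) + const.
Setting the derivative to zero: Σxᵢ(yᵢ − βxᵢ)/4 − β/9 = 0, so β = Σxᵢyᵢ / (Σxᵢ² + σ²/τ²).
Σxᵢyᵢ = 5·17 + 6·27 + 4·13 = 299; Σxᵢ² = 77; σ²/τ² = 4/9.
β̂_MAP = 299 / (77 + 4/9) = 299/(697/9) = 2691/697 ≈ 3.861.

β̂_MAP = 3.861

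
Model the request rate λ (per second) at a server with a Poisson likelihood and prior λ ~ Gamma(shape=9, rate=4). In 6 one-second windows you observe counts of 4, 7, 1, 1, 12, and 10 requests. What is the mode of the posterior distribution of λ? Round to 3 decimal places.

λ̂_MAP = 4.300

Σxᵢ = 4+7+1+1+12+10 = 35, with n = 6.
Posterior ∝ λ^8e^(−4λ) · λ^35e^(−6λ) = λ^43e^(−10λ), i.e. Gamma(shape=44, rate=10).
The mode of a Gamma(a, b) with a ≥ 1 (shape–rate) is (a−1)/b = 43/10 ≈ 4.300.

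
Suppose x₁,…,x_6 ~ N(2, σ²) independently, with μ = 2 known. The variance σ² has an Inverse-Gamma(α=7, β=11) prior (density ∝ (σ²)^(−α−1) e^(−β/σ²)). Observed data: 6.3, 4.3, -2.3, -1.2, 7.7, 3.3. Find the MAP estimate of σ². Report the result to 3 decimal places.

σ̂²_MAP = 4.940

Sum of squared deviations about the known mean: SS = (6.3−2)² + (4.3−2)² + (-2.3−2)² + (-1.2−2)² + (7.7−2)² + (3.3−2)² = 86.69.
The Normal likelihood contributes (σ²)^(−n/2) exp(−SS/(2σ²)), so the posterior is Inverse-Gamma(α + n/2, β + SS/2) = Inverse-Gamma(10, 54.345).
The mode of Inverse-Gamma(a, b) is b/(a+1) = 54.345/11 ≈ 4.940.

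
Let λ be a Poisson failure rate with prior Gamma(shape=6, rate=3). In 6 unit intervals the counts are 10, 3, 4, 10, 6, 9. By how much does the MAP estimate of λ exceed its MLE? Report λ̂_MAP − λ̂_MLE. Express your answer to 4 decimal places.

MAP − MLE = -1.7778

Σxᵢ = 42. Posterior is Gamma(48, 9); MAP = (48−1)/9 = 47/9 ≈ 5.22222.
MLE = x̄ = 42/6 ≈ 7.00000.
Difference = 47/9 − 42/6 = -16/9 ≈ -1.7778.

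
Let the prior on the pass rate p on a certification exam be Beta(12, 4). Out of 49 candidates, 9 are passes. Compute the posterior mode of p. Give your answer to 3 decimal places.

p̂_MAP = 0.317

Prior: Beta(12, 4).
Data: 9 successes in 49 trials. The binomial likelihood contributes p^9(1−p)^40, so the posterior is Beta(12+9, 4+40) = Beta(21, 44).
For Beta(a, b) with a, b > 1 the mode is (a−1)/(a+b−2) = 20/63 ≈ 0.317.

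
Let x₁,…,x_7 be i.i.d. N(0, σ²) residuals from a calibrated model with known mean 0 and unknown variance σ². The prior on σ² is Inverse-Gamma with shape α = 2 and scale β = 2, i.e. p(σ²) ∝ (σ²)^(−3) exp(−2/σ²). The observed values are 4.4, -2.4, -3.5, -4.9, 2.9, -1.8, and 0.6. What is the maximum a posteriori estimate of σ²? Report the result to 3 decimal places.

σ̂²_MAP = 5.953

Sum of squared deviations about the known mean: SS = (4.4−0)² + (-2.4−0)² + (-3.5−0)² + (-4.9−0)² + (2.9−0)² + (-1.8−0)² + (0.6−0)² = 73.39.
The Normal likelihood contributes (σ²)^(−n/2) exp(−SS/(2σ²)), so the posterior is Inverse-Gamma(α + n/2, β + SS/2) = Inverse-Gamma(5.5, 38.695).
The mode of Inverse-Gamma(a, b) is b/(a+1) = 38.695/6.5 ≈ 5.953.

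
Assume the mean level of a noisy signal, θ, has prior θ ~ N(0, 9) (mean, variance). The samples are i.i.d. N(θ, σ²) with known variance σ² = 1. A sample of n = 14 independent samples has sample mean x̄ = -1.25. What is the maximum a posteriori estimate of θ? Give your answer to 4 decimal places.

n = 14, x̄ = -1.25.
For a Normal prior and Normal likelihood with known variance, the posterior is Normal; its mode equals its mean, the precision-weighted average.
Prior precision 1/σ₀² = 1/9; data precision n/σ² = 14/1 = 14.
θ̂ = ((1/9)·0 + 14·(-1.25)) / (1/9 + 14) = (-17.5)/(127/9) = -315/254 ≈ -1.2402.

θ̂_MAP = -1.2402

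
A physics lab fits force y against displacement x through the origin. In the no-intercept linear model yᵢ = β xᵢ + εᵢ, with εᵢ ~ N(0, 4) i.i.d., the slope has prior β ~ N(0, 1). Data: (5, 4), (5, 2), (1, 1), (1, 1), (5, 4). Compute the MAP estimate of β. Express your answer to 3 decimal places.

log p(β | y) = −Σ(yᵢ − βxᵢ)²/(2·4) − β²/(2·1) + const.
Setting the derivative to zero: Σxᵢ(yᵢ − βxᵢ)/4 − β/1 = 0, so β = Σxᵢyᵢ / (Σxᵢ² + σ²/τ²).
Σxᵢyᵢ = 5·4 + 5·2 + 1·1 + 1·1 + 5·4 = 52; Σxᵢ² = 77; σ²/τ² = 4.
β̂_MAP = 52 / (77 + 4) = 52/81 ≈ 0.642.

β̂_MAP = 0.642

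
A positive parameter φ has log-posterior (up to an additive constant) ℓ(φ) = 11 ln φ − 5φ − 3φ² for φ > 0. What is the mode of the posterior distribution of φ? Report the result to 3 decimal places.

φ̂_MAP = 1.000

ℓ'(φ) = 11/φ − 5 − 6φ. Setting this to zero and multiplying by φ: 6φ² + 5φ − 11 = 0.
φ = (−5 + √(5² + 4·6·11)) / (2·6) = (−5 + √289) / 12 = (−5 + 17)/12 = 1.
ℓ''(φ) = −11/φ² − 6 < 0, confirming a maximum.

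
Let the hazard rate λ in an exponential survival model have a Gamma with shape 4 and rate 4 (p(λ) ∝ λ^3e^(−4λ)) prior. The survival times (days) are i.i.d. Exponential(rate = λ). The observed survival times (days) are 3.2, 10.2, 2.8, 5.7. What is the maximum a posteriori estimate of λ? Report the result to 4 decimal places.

λ̂_MAP = 0.2703

The Exponential(rate=λ) likelihood is ∝ λ^n e^(−λΣtᵢ). Here n = 4 and Σtᵢ = 3.2 + 10.2 + 2.8 + 5.7 = 21.9.
Posterior ∝ λ^3e^(−4λ) · λ^4e^(−21.9λ) = λ^7e^(−25.9λ), i.e. Gamma(8, 25.9).
Mode = (a−1)/b = 7/25.9 ≈ 0.2703.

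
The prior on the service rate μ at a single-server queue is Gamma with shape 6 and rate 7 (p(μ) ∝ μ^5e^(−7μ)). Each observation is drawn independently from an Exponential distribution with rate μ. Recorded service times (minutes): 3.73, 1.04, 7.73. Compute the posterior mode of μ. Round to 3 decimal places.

The Exponential(rate=μ) likelihood is ∝ μ^n e^(−μΣtᵢ). Here n = 3 and Σtᵢ = 3.73 + 1.04 + 7.73 = 12.50.
Posterior ∝ μ^5e^(−7μ) · μ^3e^(−12.50μ) = μ^8e^(−19.50μ), i.e. Gamma(9, 19.50).
Mode = (a−1)/b = 8/19.50 ≈ 0.410.

μ̂_MAP = 0.410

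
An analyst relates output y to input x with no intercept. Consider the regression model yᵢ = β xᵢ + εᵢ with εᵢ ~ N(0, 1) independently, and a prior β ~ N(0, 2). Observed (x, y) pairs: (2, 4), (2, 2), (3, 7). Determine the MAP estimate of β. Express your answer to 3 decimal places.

β̂_MAP = 1.886

log p(β | y) = −Σ(yᵢ − βxᵢ)²/(2·1) − β²/(2·2) + const.
Setting the derivative to zero: Σxᵢ(yᵢ − βxᵢ)/1 − β/2 = 0, so β = Σxᵢyᵢ / (Σxᵢ² + σ²/τ²).
Σxᵢyᵢ = 2·4 + 2·2 + 3·7 = 33; Σxᵢ² = 17; σ²/τ² = 0.5.
β̂_MAP = 33 / (17 + 0.5) = 33/17.5 ≈ 1.886.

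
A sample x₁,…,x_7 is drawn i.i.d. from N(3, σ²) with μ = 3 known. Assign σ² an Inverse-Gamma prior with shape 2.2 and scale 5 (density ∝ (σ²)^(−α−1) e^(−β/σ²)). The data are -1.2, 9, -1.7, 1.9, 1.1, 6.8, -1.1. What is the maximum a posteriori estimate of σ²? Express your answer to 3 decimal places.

σ̂²_MAP = 9.090

Sum of squared deviations about the known mean: SS = (-1.2−3)² + (9−3)² + (-1.7−3)² + (1.9−3)² + (1.1−3)² + (6.8−3)² + (-1.1−3)² = 111.8.
The Normal likelihood contributes (σ²)^(−n/2) exp(−SS/(2σ²)), so the posterior is Inverse-Gamma(α + n/2, β + SS/2) = Inverse-Gamma(5.7, 60.9).
The mode of Inverse-Gamma(a, b) is b/(a+1) = 60.9/6.7 ≈ 9.090.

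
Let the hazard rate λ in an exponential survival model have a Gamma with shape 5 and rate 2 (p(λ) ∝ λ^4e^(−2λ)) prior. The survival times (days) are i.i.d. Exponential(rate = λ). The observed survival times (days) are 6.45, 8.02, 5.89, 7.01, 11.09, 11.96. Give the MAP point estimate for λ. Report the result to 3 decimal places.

The Exponential(rate=λ) likelihood is ∝ λ^n e^(−λΣtᵢ). Here n = 6 and Σtᵢ = 6.45 + 8.02 + 5.89 + 7.01 + 11.09 + 11.96 = 50.42.
Posterior ∝ λ^4e^(−2λ) · λ^6e^(−50.42λ) = λ^10e^(−52.42λ), i.e. Gamma(11, 52.42).
Mode = (a−1)/b = 10/52.42 ≈ 0.191.

λ̂_MAP = 0.191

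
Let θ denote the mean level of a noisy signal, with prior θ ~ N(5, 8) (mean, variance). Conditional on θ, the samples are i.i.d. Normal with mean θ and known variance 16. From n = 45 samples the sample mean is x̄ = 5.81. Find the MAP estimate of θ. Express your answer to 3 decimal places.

θ̂_MAP = 5.776

n = 45, x̄ = 5.81.
For a Normal prior and Normal likelihood with known variance, the posterior is Normal; its mode equals its mean, the precision-weighted average.
Prior precision 1/σ₀² = 1/8 = 0.125; data precision n/σ² = 45/16 = 2.8125.
θ̂ = (0.125·5 + 2.8125·5.81) / (0.125 + 2.8125) = 16.965625/2.9375 = 5429/940 ≈ 5.776.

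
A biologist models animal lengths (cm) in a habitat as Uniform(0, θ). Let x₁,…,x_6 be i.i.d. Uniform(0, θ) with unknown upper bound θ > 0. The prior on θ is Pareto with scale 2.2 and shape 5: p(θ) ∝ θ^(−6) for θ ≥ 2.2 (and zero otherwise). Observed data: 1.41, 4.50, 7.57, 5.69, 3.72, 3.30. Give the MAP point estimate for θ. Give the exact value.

The Uniform(0, θ) likelihood is θ^(−n) for θ ≥ max(xᵢ), zero otherwise. Here max(xᵢ) = 7.57.
Posterior ∝ θ^(−6) · θ^(−6) = θ^(−12) on θ ≥ max(2.2, 7.57) = 7.57.
This density is strictly decreasing in θ, so the posterior mode lies at the lower boundary of the support.

θ̂_MAP = 7.57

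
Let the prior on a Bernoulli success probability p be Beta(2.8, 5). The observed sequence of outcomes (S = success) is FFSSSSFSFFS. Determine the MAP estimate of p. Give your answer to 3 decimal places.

Prior: Beta(2.8, 5).
Data: 6 successes in 11 trials (from the sequence). The binomial likelihood contributes p^6(1−p)^5, so the posterior is Beta(2.8+6, 5+5) = Beta(8.8, 10).
For Beta(a, b) with a, b > 1 the mode is (a−1)/(a+b−2) = 7.8/16.8 ≈ 0.464.

p̂_MAP = 0.464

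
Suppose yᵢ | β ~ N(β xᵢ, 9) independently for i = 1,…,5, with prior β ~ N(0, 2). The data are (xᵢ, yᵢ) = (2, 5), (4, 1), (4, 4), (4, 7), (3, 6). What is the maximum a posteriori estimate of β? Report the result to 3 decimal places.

log p(β | y) = −Σ(yᵢ − βxᵢ)²/(2·9) − β²/(2·2) + const.
Setting the derivative to zero: Σxᵢ(yᵢ − βxᵢ)/9 − β/2 = 0, so β = Σxᵢyᵢ / (Σxᵢ² + σ²/τ²).
Σxᵢyᵢ = 2·5 + 4·1 + 4·4 + 4·7 + 3·6 = 76; Σxᵢ² = 61; σ²/τ² = 4.5.
β̂_MAP = 76 / (61 + 4.5) = 76/65.5 ≈ 1.160.

β̂_MAP = 1.160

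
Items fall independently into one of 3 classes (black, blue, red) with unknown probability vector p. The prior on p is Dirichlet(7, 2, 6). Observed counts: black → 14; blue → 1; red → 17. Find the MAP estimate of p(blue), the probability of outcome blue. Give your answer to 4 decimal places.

MAP estimate of p(blue) = 0.0455

The posterior is Dirichlet(αᵢ + nᵢ) = Dirichlet(21, 3, 23).
For a Dirichlet(a₁,…,a_K) with all aᵢ > 1, the mode has j-th component (aⱼ − 1)/(Σaᵢ − K).
Here Σaᵢ = 47 and K = 3, so p(blue) = (3 − 1)/(47 − 3) = 2/44 ≈ 0.0455.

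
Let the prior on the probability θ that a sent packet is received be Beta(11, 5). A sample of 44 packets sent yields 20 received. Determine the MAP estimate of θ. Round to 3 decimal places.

Prior: Beta(11, 5).
Data: 20 successes in 44 trials. The binomial likelihood contributes θ^20(1−θ)^24, so the posterior is Beta(11+20, 5+24) = Beta(31, 29).
For Beta(a, b) with a, b > 1 the mode is (a−1)/(a+b−2) = 30/58 ≈ 0.517.

θ̂_MAP = 0.517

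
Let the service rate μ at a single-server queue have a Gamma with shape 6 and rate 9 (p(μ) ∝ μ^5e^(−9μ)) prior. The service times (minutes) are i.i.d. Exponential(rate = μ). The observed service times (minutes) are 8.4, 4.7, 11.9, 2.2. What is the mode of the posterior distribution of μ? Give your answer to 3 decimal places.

The Exponential(rate=μ) likelihood is ∝ μ^n e^(−μΣtᵢ). Here n = 4 and Σtᵢ = 8.4 + 4.7 + 11.9 + 2.2 = 27.2.
Posterior ∝ μ^5e^(−9μ) · μ^4e^(−27.2μ) = μ^9e^(−36.2μ), i.e. Gamma(10, 36.2).
Mode = (a−1)/b = 9/36.2 ≈ 0.249.

μ̂_MAP = 0.249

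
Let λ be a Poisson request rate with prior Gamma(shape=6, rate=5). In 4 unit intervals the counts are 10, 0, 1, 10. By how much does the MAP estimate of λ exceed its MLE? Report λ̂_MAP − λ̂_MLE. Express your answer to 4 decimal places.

MAP − MLE = -2.3611

Σxᵢ = 21. Posterior is Gamma(27, 9); MAP = (27−1)/9 = 26/9 ≈ 2.88889.
MLE = x̄ = 21/4 ≈ 5.25000.
Difference = 26/9 − 21/4 = -85/36 ≈ -2.3611.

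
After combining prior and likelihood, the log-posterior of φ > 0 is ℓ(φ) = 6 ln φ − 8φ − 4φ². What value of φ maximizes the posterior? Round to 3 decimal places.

φ̂_MAP = 0.500

ℓ'(φ) = 6/φ − 8 − 8φ. Setting this to zero and multiplying by φ: 8φ² + 8φ − 6 = 0.
φ = (−8 + √(8² + 4·8·6)) / (2·8) = (−8 + √256) / 16 = (−8 + 16)/16 = 1/2.
ℓ''(φ) = −6/φ² − 8 < 0, confirming a maximum.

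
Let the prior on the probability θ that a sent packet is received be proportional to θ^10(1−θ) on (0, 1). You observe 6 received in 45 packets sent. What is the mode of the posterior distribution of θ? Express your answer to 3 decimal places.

θ̂_MAP = 0.286

The prior density ∝ θ^10(1−θ)^1 is the kernel of Beta(11, 2).
Data: 6 successes in 45 trials. The binomial likelihood contributes θ^6(1−θ)^39, so the posterior is Beta(11+6, 2+39) = Beta(17, 41).
For Beta(a, b) with a, b > 1 the mode is (a−1)/(a+b−2) = 16/56 ≈ 0.286.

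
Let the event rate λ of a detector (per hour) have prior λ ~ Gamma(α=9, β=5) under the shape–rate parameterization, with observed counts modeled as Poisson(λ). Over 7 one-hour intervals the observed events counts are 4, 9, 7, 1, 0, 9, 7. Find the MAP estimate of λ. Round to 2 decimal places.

Σxᵢ = 4+9+7+1+0+9+7 = 37, with n = 7.
Posterior ∝ λ^8e^(−5λ) · λ^37e^(−7λ) = λ^45e^(−12λ), i.e. Gamma(shape=46, rate=12).
The mode of a Gamma(a, b) with a ≥ 1 (shape–rate) is (a−1)/b = 45/12 ≈ 3.75.

λ̂_MAP = 3.75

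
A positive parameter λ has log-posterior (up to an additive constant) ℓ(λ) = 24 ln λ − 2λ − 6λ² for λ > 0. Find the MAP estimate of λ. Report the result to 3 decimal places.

ℓ'(λ) = 24/λ − 2 − 12λ. Setting this to zero and multiplying by λ: 12λ² + 2λ − 24 = 0.
λ = (−2 + √(2² + 4·12·24)) / (2·12) = (−2 + √1156) / 24 = (−2 + 34)/24 = 4/3.
ℓ''(λ) = −24/λ² − 12 < 0, confirming a maximum.

λ̂_MAP = 1.333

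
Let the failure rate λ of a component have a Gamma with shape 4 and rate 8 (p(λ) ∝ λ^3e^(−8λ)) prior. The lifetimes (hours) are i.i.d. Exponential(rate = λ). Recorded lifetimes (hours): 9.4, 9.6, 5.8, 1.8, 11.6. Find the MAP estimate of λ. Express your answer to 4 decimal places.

λ̂_MAP = 0.1732

The Exponential(rate=λ) likelihood is ∝ λ^n e^(−λΣtᵢ). Here n = 5 and Σtᵢ = 9.4 + 9.6 + 5.8 + 1.8 + 11.6 = 38.2.
Posterior ∝ λ^3e^(−8λ) · λ^5e^(−38.2λ) = λ^8e^(−46.2λ), i.e. Gamma(9, 46.2).
Mode = (a−1)/b = 8/46.2 ≈ 0.1732.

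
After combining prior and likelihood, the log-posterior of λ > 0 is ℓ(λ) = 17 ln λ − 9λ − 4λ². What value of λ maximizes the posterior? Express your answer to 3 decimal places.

λ̂_MAP = 1.000

ℓ'(λ) = 17/λ − 9 − 8λ. Setting this to zero and multiplying by λ: 8λ² + 9λ − 17 = 0.
λ = (−9 + √(9² + 4·8·17)) / (2·8) = (−9 + √625) / 16 = (−9 + 25)/16 = 1.
ℓ''(λ) = −17/λ² − 8 < 0, confirming a maximum.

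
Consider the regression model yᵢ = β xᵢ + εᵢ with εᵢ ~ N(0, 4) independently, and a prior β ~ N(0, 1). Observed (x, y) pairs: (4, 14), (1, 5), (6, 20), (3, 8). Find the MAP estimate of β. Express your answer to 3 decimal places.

log p(β | y) = −Σ(yᵢ − βxᵢ)²/(2·4) − β²/(2·1) + const.
Setting the derivative to zero: Σxᵢ(yᵢ − βxᵢ)/4 − β/1 = 0, so β = Σxᵢyᵢ / (Σxᵢ² + σ²/τ²).
Σxᵢyᵢ = 4·14 + 1·5 + 6·20 + 3·8 = 205; Σxᵢ² = 62; σ²/τ² = 4.
β̂_MAP = 205 / (62 + 4) = 205/66 ≈ 3.106.

β̂_MAP = 3.106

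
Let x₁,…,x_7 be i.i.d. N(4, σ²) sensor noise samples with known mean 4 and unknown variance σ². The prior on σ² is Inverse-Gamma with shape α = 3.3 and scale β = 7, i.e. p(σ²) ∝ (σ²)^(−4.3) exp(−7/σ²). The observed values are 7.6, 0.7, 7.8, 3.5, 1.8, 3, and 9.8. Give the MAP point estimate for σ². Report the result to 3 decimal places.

Sum of squared deviations about the known mean: SS = (7.6−4)² + (0.7−4)² + (7.8−4)² + (3.5−4)² + (1.8−4)² + (3−4)² + (9.8−4)² = 78.02.
The Normal likelihood contributes (σ²)^(−n/2) exp(−SS/(2σ²)), so the posterior is Inverse-Gamma(α + n/2, β + SS/2) = Inverse-Gamma(6.8, 46.01).
The mode of Inverse-Gamma(a, b) is b/(a+1) = 46.01/7.8 ≈ 5.899.

σ̂²_MAP = 5.899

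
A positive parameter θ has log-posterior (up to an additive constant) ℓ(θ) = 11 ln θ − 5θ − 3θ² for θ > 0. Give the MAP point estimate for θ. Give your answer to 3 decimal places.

θ̂_MAP = 1.000

ℓ'(θ) = 11/θ − 5 − 6θ. Setting this to zero and multiplying by θ: 6θ² + 5θ − 11 = 0.
θ = (−5 + √(5² + 4·6·11)) / (2·6) = (−5 + √289) / 12 = (−5 + 17)/12 = 1.
ℓ''(θ) = −11/θ² − 6 < 0, confirming a maximum.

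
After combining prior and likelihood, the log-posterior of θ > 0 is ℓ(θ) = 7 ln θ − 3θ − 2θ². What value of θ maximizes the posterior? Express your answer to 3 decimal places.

ℓ'(θ) = 7/θ − 3 − 4θ. Setting this to zero and multiplying by θ: 4θ² + 3θ − 7 = 0.
θ = (−3 + √(3² + 4·4·7)) / (2·4) = (−3 + √121) / 8 = (−3 + 11)/8 = 1.
ℓ''(θ) = −7/θ² − 4 < 0, confirming a maximum.

θ̂_MAP = 1.000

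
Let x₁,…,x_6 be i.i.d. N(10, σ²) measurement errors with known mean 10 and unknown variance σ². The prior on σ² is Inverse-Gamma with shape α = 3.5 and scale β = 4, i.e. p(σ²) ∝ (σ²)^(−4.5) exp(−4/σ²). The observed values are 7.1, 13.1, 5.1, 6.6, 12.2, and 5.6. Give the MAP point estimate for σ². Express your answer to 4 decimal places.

Sum of squared deviations about the known mean: SS = (7.1−10)² + (13.1−10)² + (5.1−10)² + (6.6−10)² + (12.2−10)² + (5.6−10)² = 77.79.
The Normal likelihood contributes (σ²)^(−n/2) exp(−SS/(2σ²)), so the posterior is Inverse-Gamma(α + n/2, β + SS/2) = Inverse-Gamma(6.5, 42.895).
The mode of Inverse-Gamma(a, b) is b/(a+1) = 42.895/7.5 ≈ 5.7193.

σ̂²_MAP = 5.7193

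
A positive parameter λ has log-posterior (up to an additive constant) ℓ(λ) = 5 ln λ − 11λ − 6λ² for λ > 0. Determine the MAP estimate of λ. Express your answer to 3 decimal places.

λ̂_MAP = 0.333

ℓ'(λ) = 5/λ − 11 − 12λ. Setting this to zero and multiplying by λ: 12λ² + 11λ − 5 = 0.
λ = (−11 + √(11² + 4·12·5)) / (2·12) = (−11 + √361) / 24 = (−11 + 19)/24 = 1/3.
ℓ''(λ) = −5/λ² − 12 < 0, confirming a maximum.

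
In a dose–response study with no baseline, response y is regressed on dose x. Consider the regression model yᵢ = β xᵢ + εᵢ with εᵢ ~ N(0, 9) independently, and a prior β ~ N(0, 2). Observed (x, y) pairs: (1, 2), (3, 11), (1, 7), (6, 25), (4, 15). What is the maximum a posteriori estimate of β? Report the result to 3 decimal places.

β̂_MAP = 3.733

log p(β | y) = −Σ(yᵢ − βxᵢ)²/(2·9) − β²/(2·2) + const.
Setting the derivative to zero: Σxᵢ(yᵢ − βxᵢ)/9 − β/2 = 0, so β = Σxᵢyᵢ / (Σxᵢ² + σ²/τ²).
Σxᵢyᵢ = 1·2 + 3·11 + 1·7 + 6·25 + 4·15 = 252; Σxᵢ² = 63; σ²/τ² = 4.5.
β̂_MAP = 252 / (63 + 4.5) = 252/67.5 ≈ 3.733.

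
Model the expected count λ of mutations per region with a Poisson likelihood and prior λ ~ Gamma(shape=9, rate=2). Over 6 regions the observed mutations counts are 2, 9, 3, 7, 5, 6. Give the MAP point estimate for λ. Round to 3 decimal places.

Σxᵢ = 2+9+3+7+5+6 = 32, with n = 6.
Posterior ∝ λ^8e^(−2λ) · λ^32e^(−6λ) = λ^40e^(−8λ), i.e. Gamma(shape=41, rate=8).
The mode of a Gamma(a, b) with a ≥ 1 (shape–rate) is (a−1)/b = 40/8 ≈ 5.000.

λ̂_MAP = 5.000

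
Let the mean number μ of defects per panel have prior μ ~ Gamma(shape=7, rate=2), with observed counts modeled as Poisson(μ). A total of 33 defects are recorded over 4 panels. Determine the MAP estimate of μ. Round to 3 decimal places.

Σxᵢ = 33, n = 4.
Posterior ∝ μ^6e^(−2μ) · μ^33e^(−4μ) = μ^39e^(−6μ), i.e. Gamma(shape=40, rate=6).
The mode of a Gamma(a, b) with a ≥ 1 (shape–rate) is (a−1)/b = 39/6 ≈ 6.500.

μ̂_MAP = 6.500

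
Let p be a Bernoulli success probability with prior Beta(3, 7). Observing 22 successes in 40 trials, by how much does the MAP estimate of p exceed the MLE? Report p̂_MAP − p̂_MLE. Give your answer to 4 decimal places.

MAP − MLE = -0.0500

Posterior is Beta(25, 25); MAP = (25−1)/(50−2) = 24/48 ≈ 0.50000.
MLE ignores the prior: p̂_MLE = k/n = 22/40 ≈ 0.55000.
Difference = 24/48 − 22/40 = -1/20 ≈ -0.0500.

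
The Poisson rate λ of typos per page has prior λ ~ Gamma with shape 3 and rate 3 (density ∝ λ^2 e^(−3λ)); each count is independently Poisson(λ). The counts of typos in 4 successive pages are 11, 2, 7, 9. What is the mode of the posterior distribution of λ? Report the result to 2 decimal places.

λ̂_MAP = 4.43

Σxᵢ = 11+2+7+9 = 29, with n = 4.
Posterior ∝ λ^2e^(−3λ) · λ^29e^(−4λ) = λ^31e^(−7λ), i.e. Gamma(shape=32, rate=7).
The mode of a Gamma(a, b) with a ≥ 1 (shape–rate) is (a−1)/b = 31/7 ≈ 4.43.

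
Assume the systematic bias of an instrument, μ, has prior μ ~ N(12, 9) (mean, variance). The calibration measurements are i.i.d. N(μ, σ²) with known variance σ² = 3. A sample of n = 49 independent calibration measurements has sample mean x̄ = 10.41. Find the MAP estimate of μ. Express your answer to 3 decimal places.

μ̂_MAP = 10.421

n = 49, x̄ = 10.41.
For a Normal prior and Normal likelihood with known variance, the posterior is Normal; its mode equals its mean, the precision-weighted average.
Prior precision 1/σ₀² = 1/9; data precision n/σ² = 49/3.
μ̂ = ((1/9)·12 + (49/3)·10.41) / (1/9 + 49/3) = (51409/300)/(148/9) = 154227/14800 ≈ 10.421.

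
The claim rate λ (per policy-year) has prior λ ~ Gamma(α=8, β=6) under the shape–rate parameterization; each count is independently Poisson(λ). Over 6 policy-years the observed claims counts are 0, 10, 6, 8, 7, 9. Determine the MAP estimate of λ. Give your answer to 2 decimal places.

Σxᵢ = 0+10+6+8+7+9 = 40, with n = 6.
Posterior ∝ λ^7e^(−6λ) · λ^40e^(−6λ) = λ^47e^(−12λ), i.e. Gamma(shape=48, rate=12).
The mode of a Gamma(a, b) with a ≥ 1 (shape–rate) is (a−1)/b = 47/12 ≈ 3.92.

λ̂_MAP = 3.92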